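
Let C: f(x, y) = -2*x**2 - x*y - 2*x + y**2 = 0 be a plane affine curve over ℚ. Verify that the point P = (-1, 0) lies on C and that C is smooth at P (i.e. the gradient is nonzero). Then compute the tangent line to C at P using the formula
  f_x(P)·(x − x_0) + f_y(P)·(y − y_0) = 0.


Tangent line at P: 2*x + y + 2 = 0.

Step 1: f(-1, 0) = 0, so P lies on C.
Step 2: partial derivatives
  f_x(x, y) = -4*x - y - 2, f_y(x, y) = -x + 2*y.
  f_x(P) = 2, f_y(P) = 1 (gradient nonzero, so P is smooth).
Step 3: tangent line at P: 2·(x − -1) + 1·(y − 0) = 0.
Expanding: 2*x + y + 2 = 0.


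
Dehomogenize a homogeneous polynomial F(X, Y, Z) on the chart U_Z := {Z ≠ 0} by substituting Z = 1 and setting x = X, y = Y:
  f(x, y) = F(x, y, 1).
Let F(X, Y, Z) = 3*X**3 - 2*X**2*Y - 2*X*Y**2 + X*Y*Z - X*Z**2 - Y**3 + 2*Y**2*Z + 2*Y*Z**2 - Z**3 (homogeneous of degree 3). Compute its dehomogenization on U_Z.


f(x, y) = 3*x**3 - 2*x**2*y - 2*x*y**2 + x*y - x - y**3 + 2*y**2 + 2*y - 1

On U_Z we set Z = 1. Each monomial c·X^i·Y^j·Z^k in F becomes c·x^i·y^j·1^k = c·x^i·y^j.
Substituting Z = 1: F(X, Y, 1) = 3*x**3 - 2*x**2*y - 2*x*y**2 + x*y - x - y**3 + 2*y**2 + 2*y - 1.
Note: deg(f) ≤ deg(F) = 3; strict inequality happens when F is divisible by Z (lost terms).


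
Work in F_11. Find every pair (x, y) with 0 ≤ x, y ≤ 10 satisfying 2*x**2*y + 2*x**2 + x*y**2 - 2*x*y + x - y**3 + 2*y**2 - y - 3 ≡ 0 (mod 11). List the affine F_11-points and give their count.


Affine F_11-points: {(1, 0), (1, 5), (1, 9), (3, 1), (4, 0), (5, 5), (6, 3), (7, 7), (8, 1), (8, 10), (9, 9), (10, 2), (10, 3), (10, 7)}; count = 14.

For each of the 121 pairs (x, y) ∈ F_11², evaluate f(x, y) mod 11. Record the zeros.
  x = 0: [0↦8, 1↦8, 2↦6, 3↦7, 4↦5, 5↦5, 6↦1, 7↦9, 8↦1, 9↦4, 10↦1]  zeros at y ∈ ∅
  x = 1: [0↦0, 1↦1, 2↦2, 3↦8, 4↦2, 5↦0, 6↦7, 7↦6, 8↦2, 9↦0, 10↦5]  zeros at y ∈ {0, 5, 9}
  x = 2: [0↦7, 1↦2, 2↦10, 3↦3, 4↦8, 5↦8, 6↦8, 7↦2, 8↦6, 9↦3, 10↦9]  zeros at y ∈ ∅
  x = 3: [0↦7, 1↦0, 2↦8, 3↦3, 4↦1, 5↦7, 6↦4, 7↦8, 8↦2, 9↦2, 10↦2]  zeros at y ∈ {1}
  x = 4: [0↦0, 1↦6, 2↦7, 3↦8, 4↦3, 5↦8, 6↦6, 7↦2, 8↦1, 9↦8, 10↦6]  zeros at y ∈ {0}
  x = 5: [0↦8, 1↦9, 2↦7, 3↦7, 4↦3, 5↦0, 6↦3, 7↦6, 8↦3, 9↦10, 10↦10]  zeros at y ∈ {5}
  x = 6: [0↦9, 1↦9, 2↦8, 3↦0, 4↦1, 5↦5, 6↦6, 7↦9, 8↦8, 9↦8, 10↦3]  zeros at y ∈ {3}
  x = 7: [0↦3, 1↦6, 2↦10, 3↦9, 4↦8, 5↦1, 6↦4, 7↦0, 8↦5, 9↦2, 10↦7]  zeros at y ∈ {7}
  x = 8: [0↦1, 1↦0, 2↦2, 3↦1, 4↦2, 5↦10, 6↦8, 7↦1, 8↦5, 9↦3, 10↦0]  zeros at y ∈ {1, 10}
  x = 9: [0↦3, 1↦2, 2↦6, 3↦9, 4↦5, 5↦10, 6↦7, 7↦1, 8↦8, 9↦0, 10↦4]  zeros at y ∈ {9}
  x = 10: [0↦9, 1↦1, 2↦0, 3↦0, 4↦6, 5↦1, 6↦1, 7↦0, 8↦3, 9↦4, 10↦8]  zeros at y ∈ {2, 3, 7}
Collecting zeros: affine points = {(1, 0), (1, 5), (1, 9), (3, 1), (4, 0), (5, 5), (6, 3), (7, 7), (8, 1), (8, 10), (9, 9), (10, 2), (10, 3), (10, 7)}.
Total count |C(F_11)_aff| = 14.


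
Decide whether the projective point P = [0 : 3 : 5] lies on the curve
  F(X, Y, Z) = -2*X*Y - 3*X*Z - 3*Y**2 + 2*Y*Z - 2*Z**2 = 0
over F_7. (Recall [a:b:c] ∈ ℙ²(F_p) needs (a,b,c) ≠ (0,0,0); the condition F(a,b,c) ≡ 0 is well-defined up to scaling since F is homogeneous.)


F(0,3,5) ≡ 2 (mod 7); P is NOT on the curve.

Evaluate F(0, 3, 5) term-by-term (mod 7).
  -2*X*Y ↦ -2·0·3·1 = 0
  -3*X*Z ↦ -3·0·1·5 = 0
  -3*Y**2 ↦ -3·1·9·1 = -27
  2*Y*Z ↦ 2·1·3·5 = 30
  -2*Z**2 ↦ -2·1·1·25 = -50
Sum: F(0, 3, 5) = (0) + (0) + (-27) + (30) + (-50) = -47.
Reducing mod 7: -47 ≡ 2 (mod 7).
Since F(a, b, c) ≡ 2 ≠ 0 (mod 7), P does NOT lie on the curve.


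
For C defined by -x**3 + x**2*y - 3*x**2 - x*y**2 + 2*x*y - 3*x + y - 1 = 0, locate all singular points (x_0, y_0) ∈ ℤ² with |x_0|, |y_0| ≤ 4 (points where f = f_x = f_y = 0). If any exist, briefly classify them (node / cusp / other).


Singular points: {(-1, 0)}; classification: cusp.

Compute partial derivatives:
  f_x = -3*x**2 + 2*x*y - 6*x - y**2 + 2*y - 3.
  f_y = x**2 - 2*x*y + 2*x + 1.
Scan x_0 ∈ {−4, ..., 4}. For each x_0, f_y(x_0, y) is a polynomial in y; find its integer roots y ∈ {−4, ..., 4}, then test f_x and f at those candidates.
  x = -4: f_y(-4, y) = 8*y + 9; no integer root y with |y| ≤ 4.
  x = -3: f_y(-3, y) = 6*y + 4; no integer root y with |y| ≤ 4.
  x = -2: f_y(-2, y) = 4*y + 1; no integer root y with |y| ≤ 4.
  x = -1: f_y(-1, y) = 2*y; vanishes at y ∈ {0}. (-1, 0): f_x = 0, f = 0 — SINGULAR.
  x = 0: f_y(0, y) = 1; no integer root y with |y| ≤ 4.
  x = 1: f_y(1, y) = 4 - 2*y; vanishes at y ∈ {2}. (1, 2): f_x = -8 ≠ 0.
  x = 2: f_y(2, y) = 9 - 4*y; no integer root y with |y| ≤ 4.
  x = 3: f_y(3, y) = 16 - 6*y; no integer root y with |y| ≤ 4.
  x = 4: f_y(4, y) = 25 - 8*y; no integer root y with |y| ≤ 4.
Only singular point on the grid: (-1, 0).
Classify: substitute x = -1 + u, y = 0 + v and expand: f = -u**3 + u**2*v - u*v**2 + v**2.
No constant or linear terms (consistent with a singular point). Quadratic part: v**2. Cubic part: -u**3 + u**2*v - u*v**2.
The quadratic part v**2 is a perfect square, so there is a single (double) tangent line v = 0, i.e. y = 0. Restricting the cubic part to that line (v = 0) leaves -u**3 ≠ 0, so f is not divisible by v and the branch is v² ≈ u**3 to lowest order — this is a cusp.
Classification: cusp.


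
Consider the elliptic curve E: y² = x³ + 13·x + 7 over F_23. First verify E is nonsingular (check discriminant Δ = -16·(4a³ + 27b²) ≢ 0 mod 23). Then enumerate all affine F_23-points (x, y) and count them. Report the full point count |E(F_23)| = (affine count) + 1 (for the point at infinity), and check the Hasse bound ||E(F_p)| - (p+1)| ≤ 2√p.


Affine points = {(2, 8), (2, 15), (3, 2), (3, 21), (4, 10), (4, 13), (5, 6), (5, 17), (6, 5), (6, 18), (7, 2), (7, 21), (8, 5), (8, 18), (9, 5), (9, 18), (11, 3), (11, 20), (13, 2), (13, 21), (14, 9), (14, 14), (15, 9), (15, 14), (17, 9), (17, 14), (18, 1), (18, 22), (19, 11), (19, 12), (22, 4), (22, 19)}; affine count = 32; |E(F_23)| = 33.

Discriminant check: Δ ∝ 4a³ + 27b² = 4·13³ + 27·7² = 4·2197 + 27·49 ≡ 14 (mod 23). Nonzero ⇒ E is nonsingular.
For each x ∈ F_23, compute rhs = x³ + 13·x + 7 mod 23, then count y ∈ F_23 with y² ≡ rhs.
  x = 0: rhs = 7, matching y values: none (0 points).
  x = 1: rhs = 21, matching y values: none (0 points).
  x = 2: rhs = 18, matching y values: 8, 15 (2 points).
  x = 3: rhs = 4, matching y values: 2, 21 (2 points).
  x = 4: rhs = 8, matching y values: 10, 13 (2 points).
  x = 5: rhs = 13, matching y values: 6, 17 (2 points).
  x = 6: rhs = 2, matching y values: 5, 18 (2 points).
  x = 7: rhs = 4, matching y values: 2, 21 (2 points).
  x = 8: rhs = 2, matching y values: 5, 18 (2 points).
  x = 9: rhs = 2, matching y values: 5, 18 (2 points).
  x = 10: rhs = 10, matching y values: none (0 points).
  x = 11: rhs = 9, matching y values: 3, 20 (2 points).
  x = 12: rhs = 5, matching y values: none (0 points).
  x = 13: rhs = 4, matching y values: 2, 21 (2 points).
  x = 14: rhs = 12, matching y values: 9, 14 (2 points).
  x = 15: rhs = 12, matching y values: 9, 14 (2 points).
  x = 16: rhs = 10, matching y values: none (0 points).
  x = 17: rhs = 12, matching y values: 9, 14 (2 points).
  x = 18: rhs = 1, matching y values: 1, 22 (2 points).
  x = 19: rhs = 6, matching y values: 11, 12 (2 points).
  x = 20: rhs = 10, matching y values: none (0 points).
  x = 21: rhs = 19, matching y values: none (0 points).
  x = 22: rhs = 16, matching y values: 4, 19 (2 points).
Total affine count: 32.
Full point count |E(F_23)| = 32 + 1 = 33.
Hasse bound: |33 − (23+1)| = |9| = 9 ≤ 2√23 ≈ 9.5917 ✓.


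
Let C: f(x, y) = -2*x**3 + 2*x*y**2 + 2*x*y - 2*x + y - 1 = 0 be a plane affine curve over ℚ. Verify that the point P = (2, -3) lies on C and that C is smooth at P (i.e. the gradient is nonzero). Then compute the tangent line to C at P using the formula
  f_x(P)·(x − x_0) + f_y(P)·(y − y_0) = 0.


Tangent line at P: -14*x - 19*y - 29 = 0.

Step 1: f(2, -3) = 0, so P lies on C.
Step 2: partial derivatives
  f_x(x, y) = -6*x**2 + 2*y**2 + 2*y - 2, f_y(x, y) = 4*x*y + 2*x + 1.
  f_x(P) = -14, f_y(P) = -19 (gradient nonzero, so P is smooth).
Step 3: tangent line at P: -14·(x − 2) + -19·(y − -3) = 0.
Expanding: -14*x - 19*y - 29 = 0.


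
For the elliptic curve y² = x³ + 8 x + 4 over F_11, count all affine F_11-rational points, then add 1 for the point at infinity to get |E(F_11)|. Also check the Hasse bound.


Affine points = {(0, 2), (0, 9), (3, 0), (4, 1), (4, 10), (5, 2), (5, 9), (6, 2), (6, 9)}; affine count = 9; |E(F_11)| = 10.

Discriminant check: Δ ∝ 4a³ + 27b² = 4·8³ + 27·4² = 4·512 + 27·16 ≡ 5 (mod 11). Nonzero ⇒ E is nonsingular.
For each x ∈ F_11, compute rhs = x³ + 8·x + 4 mod 11, then count y ∈ F_11 with y² ≡ rhs.
  x = 0: rhs = 4, matching y values: 2, 9 (2 points).
  x = 1: rhs = 2, matching y values: none (0 points).
  x = 2: rhs = 6, matching y values: none (0 points).
  x = 3: rhs = 0, matching y values: 0 (1 points).
  x = 4: rhs = 1, matching y values: 1, 10 (2 points).
  x = 5: rhs = 4, matching y values: 2, 9 (2 points).
  x = 6: rhs = 4, matching y values: 2, 9 (2 points).
  x = 7: rhs = 7, matching y values: none (0 points).
  x = 8: rhs = 8, matching y values: none (0 points).
  x = 9: rhs = 2, matching y values: none (0 points).
  x = 10: rhs = 6, matching y values: none (0 points).
Total affine count: 9.
Full point count |E(F_11)| = 9 + 1 = 10.
Hasse bound: |10 − (11+1)| = |-2| = 2 ≤ 2√11 ≈ 6.6332 ✓.


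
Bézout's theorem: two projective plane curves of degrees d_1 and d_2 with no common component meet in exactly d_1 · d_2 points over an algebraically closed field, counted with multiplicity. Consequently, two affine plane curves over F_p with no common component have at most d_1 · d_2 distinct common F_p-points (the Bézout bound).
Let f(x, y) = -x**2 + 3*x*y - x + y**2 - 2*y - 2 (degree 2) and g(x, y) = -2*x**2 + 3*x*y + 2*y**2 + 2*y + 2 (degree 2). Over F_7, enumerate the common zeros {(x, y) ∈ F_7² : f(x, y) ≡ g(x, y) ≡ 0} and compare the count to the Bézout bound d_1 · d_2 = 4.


Common zeros: ∅; count = 0; Bézout bound = 4.

deg(f) = 2, deg(g) = 2, so Bézout bound = 4.
Scan x ∈ F_7. For each x, list the y ∈ F_7 with f(x, y) ≡ 0 and those with g(x, y) ≡ 0 (mod 7); the common zeros in that column are the intersection.
  x = 0: f ≡ 0 at y ∈ ∅; g ≡ 0 at y ∈ {2, 4}; common: ∅.
  x = 1: f ≡ 0 at y ∈ ∅; g ≡ 0 at y ∈ {0, 1}; common: ∅.
  x = 2: f ≡ 0 at y ∈ ∅; g ≡ 0 at y ∈ {5}; common: ∅.
  x = 3: f ≡ 0 at y ∈ {0}; g ≡ 0 at y ∈ {2, 3}; common: ∅.
  x = 4: f ≡ 0 at y ∈ ∅; g ≡ 0 at y ∈ {1, 6}; common: ∅.
  x = 5: f ≡ 0 at y ∈ ∅; g ≡ 0 at y ∈ {3, 6}; common: ∅.
  x = 6: f ≡ 0 at y ∈ ∅; g ≡ 0 at y ∈ {0, 4}; common: ∅.
Collecting: common zeros = ∅, so the count is 0.
Comparison with the Bézout bound: 0 ≤ 4 = deg(f)·deg(g), as expected for curves with no common component (the affine F_7-count falls short of the bound because intersections may lie at infinity, over extension fields, or carry multiplicity).


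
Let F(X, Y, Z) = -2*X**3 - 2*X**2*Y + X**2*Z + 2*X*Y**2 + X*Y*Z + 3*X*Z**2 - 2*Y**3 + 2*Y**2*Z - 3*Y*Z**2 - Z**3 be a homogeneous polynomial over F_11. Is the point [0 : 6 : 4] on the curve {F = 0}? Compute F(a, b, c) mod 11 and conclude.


F(0,6,4) ≡ 10 (mod 11); P is NOT on the curve.

Evaluate F(0, 6, 4) term-by-term (mod 11).
  -2*X**3 ↦ -2·0·1·1 = 0
  -2*X**2*Y ↦ -2·0·6·1 = 0
  X**2*Z ↦ 1·0·1·4 = 0
  2*X*Y**2 ↦ 2·0·36·1 = 0
  X*Y*Z ↦ 1·0·6·4 = 0
  3*X*Z**2 ↦ 3·0·1·16 = 0
  -2*Y**3 ↦ -2·1·216·1 = -432
  2*Y**2*Z ↦ 2·1·36·4 = 288
  -3*Y*Z**2 ↦ -3·1·6·16 = -288
  -Z**3 ↦ -1·1·1·64 = -64
Sum: F(0, 6, 4) = (0) + (0) + (0) + (0) + (0) + (0) + (-432) + (288) + (-288) + (-64) = -496.
Reducing mod 11: -496 ≡ 10 (mod 11).
Since F(a, b, c) ≡ 10 ≠ 0 (mod 11), P does NOT lie on the curve.


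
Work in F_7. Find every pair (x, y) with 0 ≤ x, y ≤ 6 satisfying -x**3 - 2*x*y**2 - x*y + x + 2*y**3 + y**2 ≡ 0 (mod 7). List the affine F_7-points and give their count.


Affine F_7-points: {(0, 0), (0, 3), (1, 0), (1, 1), (1, 3), (3, 6), (5, 6), (6, 0), (6, 3), (6, 6)}; count = 10.

For each of the 49 pairs (x, y) ∈ F_7², evaluate f(x, y) mod 7. Record the zeros.
  x = 0: [0↦0, 1↦3, 2↦6, 3↦0, 4↦4, 5↦2, 6↦6]  zeros at y ∈ {0, 3}
  x = 1: [0↦0, 1↦0, 2↦3, 3↦0, 4↦3, 5↦3, 6↦5]  zeros at y ∈ {0, 1, 3}
  x = 2: [0↦1, 1↦5, 2↦1, 3↦1, 4↦3, 5↦5, 6↦5]  zeros at y ∈ ∅
  x = 3: [0↦4, 1↦5, 2↦1, 3↦4, 4↦5, 5↦2, 6↦0]  zeros at y ∈ {6}
  x = 4: [0↦3, 1↦1, 2↦4, 3↦3, 4↦3, 5↦2, 6↦5]  zeros at y ∈ ∅
  x = 5: [0↦6, 1↦1, 2↦4, 3↦6, 4↦5, 5↦6, 6↦0]  zeros at y ∈ {6}
  x = 6: [0↦0, 1↦6, 2↦2, 3↦0, 4↦5, 5↦1, 6↦0]  zeros at y ∈ {0, 3, 6}
Collecting zeros: affine points = {(0, 0), (0, 3), (1, 0), (1, 1), (1, 3), (3, 6), (5, 6), (6, 0), (6, 3), (6, 6)}.
Total count |C(F_7)_aff| = 10.


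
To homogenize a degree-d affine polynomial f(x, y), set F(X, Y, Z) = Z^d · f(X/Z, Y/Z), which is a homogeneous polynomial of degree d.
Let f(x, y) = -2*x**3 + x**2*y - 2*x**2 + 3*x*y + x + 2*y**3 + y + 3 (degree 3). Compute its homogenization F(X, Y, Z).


F(X, Y, Z) = -2*X**3 + X**2*Y - 2*X**2*Z + 3*X*Y*Z + X*Z**2 + 2*Y**3 + Y*Z**2 + 3*Z**3

deg(f) = 3.
Substitute x = X/Z, y = Y/Z into f, then multiply by Z^3.
  monomial -2·x^3·y^0 ↦ -2·X^3·Y^0·Z^0.
  monomial 1·x^2·y^1 ↦ 1·X^2·Y^1·Z^0.
  monomial -2·x^2·y^0 ↦ -2·X^2·Y^0·Z^1.
  monomial 3·x^1·y^1 ↦ 3·X^1·Y^1·Z^1.
  monomial 1·x^1·y^0 ↦ 1·X^1·Y^0·Z^2.
  monomial 2·x^0·y^3 ↦ 2·X^0·Y^3·Z^0.
  monomial 1·x^0·y^1 ↦ 1·X^0·Y^1·Z^2.
  monomial 3·x^0·y^0 ↦ 3·X^0·Y^0·Z^3.
Collecting: F(X, Y, Z) = -2*X**3 + X**2*Y - 2*X**2*Z + 3*X*Y*Z + X*Z**2 + 2*Y**3 + Y*Z**2 + 3*Z**3.


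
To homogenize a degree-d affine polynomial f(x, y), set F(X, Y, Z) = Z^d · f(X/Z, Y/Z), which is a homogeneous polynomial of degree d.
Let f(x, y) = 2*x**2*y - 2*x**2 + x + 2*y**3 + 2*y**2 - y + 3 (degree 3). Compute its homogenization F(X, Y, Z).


F(X, Y, Z) = 2*X**2*Y - 2*X**2*Z + X*Z**2 + 2*Y**3 + 2*Y**2*Z - Y*Z**2 + 3*Z**3

deg(f) = 3.
Substitute x = X/Z, y = Y/Z into f, then multiply by Z^3.
  monomial 2·x^2·y^1 ↦ 2·X^2·Y^1·Z^0.
  monomial -2·x^2·y^0 ↦ -2·X^2·Y^0·Z^1.
  monomial 1·x^1·y^0 ↦ 1·X^1·Y^0·Z^2.
  monomial 2·x^0·y^3 ↦ 2·X^0·Y^3·Z^0.
  monomial 2·x^0·y^2 ↦ 2·X^0·Y^2·Z^1.
  monomial -1·x^0·y^1 ↦ -1·X^0·Y^1·Z^2.
  monomial 3·x^0·y^0 ↦ 3·X^0·Y^0·Z^3.
Collecting: F(X, Y, Z) = 2*X**2*Y - 2*X**2*Z + X*Z**2 + 2*Y**3 + 2*Y**2*Z - Y*Z**2 + 3*Z**3.


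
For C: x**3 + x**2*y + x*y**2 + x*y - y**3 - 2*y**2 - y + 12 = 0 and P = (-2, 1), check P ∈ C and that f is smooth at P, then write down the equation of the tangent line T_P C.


Tangent line at P: 10*x - 10*y + 30 = 0.

Step 1: f(-2, 1) = 0, so P lies on C.
Step 2: partial derivatives
  f_x(x, y) = 3*x**2 + 2*x*y + y**2 + y, f_y(x, y) = x**2 + 2*x*y + x - 3*y**2 - 4*y - 1.
  f_x(P) = 10, f_y(P) = -10 (gradient nonzero, so P is smooth).
Step 3: tangent line at P: 10·(x − -2) + -10·(y − 1) = 0.
Expanding: 10*x - 10*y + 30 = 0.


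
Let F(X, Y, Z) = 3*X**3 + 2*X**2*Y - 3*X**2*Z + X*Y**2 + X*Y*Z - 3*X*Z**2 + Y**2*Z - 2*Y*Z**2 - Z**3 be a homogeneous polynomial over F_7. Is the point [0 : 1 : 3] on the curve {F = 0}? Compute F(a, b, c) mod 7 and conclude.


F(0,1,3) ≡ 0 (mod 7); P is on the curve.

Evaluate F(0, 1, 3) term-by-term (mod 7).
  3*X**3 ↦ 3·0·1·1 = 0
  2*X**2*Y ↦ 2·0·1·1 = 0
  -3*X**2*Z ↦ -3·0·1·3 = 0
  X*Y**2 ↦ 1·0·1·1 = 0
  X*Y*Z ↦ 1·0·1·3 = 0
  -3*X*Z**2 ↦ -3·0·1·9 = 0
  Y**2*Z ↦ 1·1·1·3 = 3
  -2*Y*Z**2 ↦ -2·1·1·9 = -18
  -Z**3 ↦ -1·1·1·27 = -27
Sum: F(0, 1, 3) = (0) + (0) + (0) + (0) + (0) + (0) + (3) + (-18) + (-27) = -42.
Reducing mod 7: -42 ≡ 0 (mod 7).
Since F(a, b, c) ≡ 0 (mod 7), P lies on the curve.


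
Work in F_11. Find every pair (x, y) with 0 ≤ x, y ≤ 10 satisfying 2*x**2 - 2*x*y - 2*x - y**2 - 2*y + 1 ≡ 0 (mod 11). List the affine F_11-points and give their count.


Affine F_11-points: {(1, 2), (1, 5), (2, 2), (2, 3), (5, 5), (6, 4), (9, 6), (9, 7), (10, 4), (10, 7)}; count = 10.

For each of the 121 pairs (x, y) ∈ F_11², evaluate f(x, y) mod 11. Record the zeros.
  x = 0: [0↦1, 1↦9, 2↦4, 3↦8, 4↦10, 5↦10, 6↦8, 7↦4, 8↦9, 9↦1, 10↦2]  zeros at y ∈ ∅
  x = 1: [0↦1, 1↦7, 2↦0, 3↦2, 4↦2, 5↦0, 6↦7, 7↦1, 8↦4, 9↦5, 10↦4]  zeros at y ∈ {2, 5}
  x = 2: [0↦5, 1↦9, 2↦0, 3↦0, 4↦9, 5↦5, 6↦10, 7↦2, 8↦3, 9↦2, 10↦10]  zeros at y ∈ {2, 3}
  x = 3: [0↦2, 1↦4, 2↦4, 3↦2, 4↦9, 5↦3, 6↦6, 7↦7, 8↦6, 9↦3, 10↦9]  zeros at y ∈ ∅
  x = 4: [0↦3, 1↦3, 2↦1, 3↦8, 4↦2, 5↦5, 6↦6, 7↦5, 8↦2, 9↦8, 10↦1]  zeros at y ∈ ∅
  x = 5: [0↦8, 1↦6, 2↦2, 3↦7, 4↦10, 5↦0, 6↦10, 7↦7, 8↦2, 9↦6, 10↦8]  zeros at y ∈ {5}
  x = 6: [0↦6, 1↦2, 2↦7, 3↦10, 4↦0, 5↦10, 6↦7, 7↦2, 8↦6, 9↦8, 10↦8]  zeros at y ∈ {4}
  x = 7: [0↦8, 1↦2, 2↦5, 3↦6, 4↦5, 5↦2, 6↦8, 7↦1, 8↦3, 9↦3, 10↦1]  zeros at y ∈ ∅
  x = 8: [0↦3, 1↦6, 2↦7, 3↦6, 4↦3, 5↦9, 6↦2, 7↦4, 8↦4, 9↦2, 10↦9]  zeros at y ∈ ∅
  x = 9: [0↦2, 1↦3, 2↦2, 3↦10, 4↦5, 5↦9, 6↦0, 7↦0, 8↦9, 9↦5, 10↦10]  zeros at y ∈ {6, 7}
  x = 10: [0↦5, 1↦4, 2↦1, 3↦7, 4↦0, 5↦2, 6↦2, 7↦0, 8↦7, 9↦1, 10↦4]  zeros at y ∈ {4, 7}
Collecting zeros: affine points = {(1, 2), (1, 5), (2, 2), (2, 3), (5, 5), (6, 4), (9, 6), (9, 7), (10, 4), (10, 7)}.
Total count |C(F_11)_aff| = 10.


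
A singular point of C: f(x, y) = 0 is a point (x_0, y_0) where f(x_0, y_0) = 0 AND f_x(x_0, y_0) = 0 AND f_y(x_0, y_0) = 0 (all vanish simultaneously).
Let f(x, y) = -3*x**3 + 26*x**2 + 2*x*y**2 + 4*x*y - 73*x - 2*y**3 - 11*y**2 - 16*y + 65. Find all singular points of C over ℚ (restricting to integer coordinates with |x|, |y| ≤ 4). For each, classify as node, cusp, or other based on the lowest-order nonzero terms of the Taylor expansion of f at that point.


Singular points: {(3, -1)}; classification: node.

Compute partial derivatives:
  f_x = -9*x**2 + 52*x + 2*y**2 + 4*y - 73.
  f_y = 4*x*y + 4*x - 6*y**2 - 22*y - 16.
Scan x_0 ∈ {−4, ..., 4}. For each x_0, f_y(x_0, y) is a polynomial in y; find its integer roots y ∈ {−4, ..., 4}, then test f_x and f at those candidates.
  x = -4: f_y(-4, y) = -6*y**2 - 38*y - 32; vanishes at y ∈ {-1}. (-4, -1): f_x = -427 ≠ 0.
  x = -3: f_y(-3, y) = -6*y**2 - 34*y - 28; vanishes at y ∈ {-1}. (-3, -1): f_x = -312 ≠ 0.
  x = -2: f_y(-2, y) = -6*y**2 - 30*y - 24; vanishes at y ∈ {-4, -1}. (-2, -4): f_x = -197 ≠ 0; (-2, -1): f_x = -215 ≠ 0.
  x = -1: f_y(-1, y) = -6*y**2 - 26*y - 20; vanishes at y ∈ {-1}. (-1, -1): f_x = -136 ≠ 0.
  x = 0: f_y(0, y) = -6*y**2 - 22*y - 16; vanishes at y ∈ {-1}. (0, -1): f_x = -75 ≠ 0.
  x = 1: f_y(1, y) = -6*y**2 - 18*y - 12; vanishes at y ∈ {-2, -1}. (1, -2): f_x = -30 ≠ 0; (1, -1): f_x = -32 ≠ 0.
  x = 2: f_y(2, y) = -6*y**2 - 14*y - 8; vanishes at y ∈ {-1}. (2, -1): f_x = -7 ≠ 0.
  x = 3: f_y(3, y) = -6*y**2 - 10*y - 4; vanishes at y ∈ {-1}. (3, -1): f_x = 0, f = 0 — SINGULAR.
  x = 4: f_y(4, y) = -6*y**2 - 6*y; vanishes at y ∈ {-1, 0}. (4, -1): f_x = -11 ≠ 0; (4, 0): f_x = -9 ≠ 0.
Only singular point on the grid: (3, -1).
Classify: substitute x = 3 + u, y = -1 + v and expand: f = -3*u**3 - u**2 + 2*u*v**2 - 2*v**3 + v**2.
No constant or linear terms (consistent with a singular point). Quadratic part: -u**2 + v**2. Cubic part: -3*u**3 + 2*u*v**2 - 2*v**3.
The quadratic part v**2 - u**2 = (v − u)(v + u) splits into two distinct linear factors, so there are two distinct tangent lines y − -1 = ±(x − 3) — this is a node (ordinary double point).
Classification: node.


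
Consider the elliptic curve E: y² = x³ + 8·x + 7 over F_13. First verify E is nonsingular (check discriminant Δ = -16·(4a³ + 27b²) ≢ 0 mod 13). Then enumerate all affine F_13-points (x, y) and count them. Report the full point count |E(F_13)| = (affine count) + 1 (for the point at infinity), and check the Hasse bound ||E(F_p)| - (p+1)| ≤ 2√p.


Affine points = {(1, 4), (1, 9), (4, 5), (4, 8), (5, 4), (5, 9), (7, 4), (7, 9), (11, 3), (11, 10)}; affine count = 10; |E(F_13)| = 11.

Discriminant check: Δ ∝ 4a³ + 27b² = 4·8³ + 27·7² = 4·512 + 27·49 ≡ 4 (mod 13). Nonzero ⇒ E is nonsingular.
For each x ∈ F_13, compute rhs = x³ + 8·x + 7 mod 13, then count y ∈ F_13 with y² ≡ rhs.
  x = 0: rhs = 7, matching y values: none (0 points).
  x = 1: rhs = 3, matching y values: 4, 9 (2 points).
  x = 2: rhs = 5, matching y values: none (0 points).
  x = 3: rhs = 6, matching y values: none (0 points).
  x = 4: rhs = 12, matching y values: 5, 8 (2 points).
  x = 5: rhs = 3, matching y values: 4, 9 (2 points).
  x = 6: rhs = 11, matching y values: none (0 points).
  x = 7: rhs = 3, matching y values: 4, 9 (2 points).
  x = 8: rhs = 11, matching y values: none (0 points).
  x = 9: rhs = 2, matching y values: none (0 points).
  x = 10: rhs = 8, matching y values: none (0 points).
  x = 11: rhs = 9, matching y values: 3, 10 (2 points).
  x = 12: rhs = 11, matching y values: none (0 points).
Total affine count: 10.
Full point count |E(F_13)| = 10 + 1 = 11.
Hasse bound: |11 − (13+1)| = |-3| = 3 ≤ 2√13 ≈ 7.2111 ✓.


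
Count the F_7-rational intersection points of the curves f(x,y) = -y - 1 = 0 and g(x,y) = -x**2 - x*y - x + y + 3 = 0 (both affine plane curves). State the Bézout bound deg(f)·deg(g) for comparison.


Common zeros: {(3, 6), (4, 6)}; count = 2; Bézout bound = 2.

deg(f) = 1, deg(g) = 2, so Bézout bound = 2.
Scan x ∈ F_7. For each x, list the y ∈ F_7 with f(x, y) ≡ 0 and those with g(x, y) ≡ 0 (mod 7); the common zeros in that column are the intersection.
  x = 0: f ≡ 0 at y ∈ {6}; g ≡ 0 at y ∈ {4}; common: ∅.
  x = 1: f ≡ 0 at y ∈ {6}; g ≡ 0 at y ∈ ∅; common: ∅.
  x = 2: f ≡ 0 at y ∈ {6}; g ≡ 0 at y ∈ {4}; common: ∅.
  x = 3: f ≡ 0 at y ∈ {6}; g ≡ 0 at y ∈ {6}; common: {6}.
  x = 4: f ≡ 0 at y ∈ {6}; g ≡ 0 at y ∈ {6}; common: {6}.
  x = 5: f ≡ 0 at y ∈ {6}; g ≡ 0 at y ∈ {2}; common: ∅.
  x = 6: f ≡ 0 at y ∈ {6}; g ≡ 0 at y ∈ {2}; common: ∅.
Collecting: common zeros = {(3, 6), (4, 6)}, so the count is 2.
Comparison with the Bézout bound: 2 ≤ 2 = deg(f)·deg(g), as expected for curves with no common component (the bound is attained).


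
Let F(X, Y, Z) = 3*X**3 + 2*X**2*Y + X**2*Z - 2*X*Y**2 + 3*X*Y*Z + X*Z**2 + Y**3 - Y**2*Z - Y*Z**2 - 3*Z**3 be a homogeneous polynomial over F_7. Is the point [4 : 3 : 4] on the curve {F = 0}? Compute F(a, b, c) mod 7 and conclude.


F(4,3,4) ≡ 1 (mod 7); P is NOT on the curve.

Evaluate F(4, 3, 4) term-by-term (mod 7).
  3*X**3 ↦ 3·64·1·1 = 192
  2*X**2*Y ↦ 2·16·3·1 = 96
  X**2*Z ↦ 1·16·1·4 = 64
  -2*X*Y**2 ↦ -2·4·9·1 = -72
  3*X*Y*Z ↦ 3·4·3·4 = 144
  X*Z**2 ↦ 1·4·1·16 = 64
  Y**3 ↦ 1·1·27·1 = 27
  -Y**2*Z ↦ -1·1·9·4 = -36
  -Y*Z**2 ↦ -1·1·3·16 = -48
  -3*Z**3 ↦ -3·1·1·64 = -192
Sum: F(4, 3, 4) = (192) + (96) + (64) + (-72) + (144) + (64) + (27) + (-36) + (-48) + (-192) = 239.
Reducing mod 7: 239 ≡ 1 (mod 7).
Since F(a, b, c) ≡ 1 ≠ 0 (mod 7), P does NOT lie on the curve.


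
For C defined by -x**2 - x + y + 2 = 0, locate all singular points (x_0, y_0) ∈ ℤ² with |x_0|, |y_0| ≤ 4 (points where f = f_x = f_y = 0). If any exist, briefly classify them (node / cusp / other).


No singular points in the scanned grid; C is smooth there.

Compute partial derivatives:
  f_x = -2*x - 1.
  f_y = 1.
f_y = 1 is a nonzero constant, so f_y never vanishes: no point (x, y) can satisfy f = f_x = f_y = 0. In particular no (x, y) ∈ {−4, ..., 4}² is singular; the curve is smooth.


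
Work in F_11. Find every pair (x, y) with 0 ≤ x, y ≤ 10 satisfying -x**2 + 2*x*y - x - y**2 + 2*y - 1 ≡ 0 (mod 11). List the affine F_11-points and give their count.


Affine F_11-points: {(0, 1), (1, 1), (1, 3), (3, 9), (3, 10), (4, 3), (4, 7), (5, 2), (5, 10), (9, 2), (9, 7)}; count = 11.

For each of the 121 pairs (x, y) ∈ F_11², evaluate f(x, y) mod 11. Record the zeros.
  x = 0: [0↦10, 1↦0, 2↦10, 3↦7, 4↦2, 5↦6, 6↦8, 7↦8, 8↦6, 9↦2, 10↦7]  zeros at y ∈ {1}
  x = 1: [0↦8, 1↦0, 2↦1, 3↦0, 4↦8, 5↦3, 6↦7, 7↦9, 8↦9, 9↦7, 10↦3]  zeros at y ∈ {1, 3}
  x = 2: [0↦4, 1↦9, 2↦1, 3↦2, 4↦1, 5↦9, 6↦4, 7↦8, 8↦10, 9↦10, 10↦8]  zeros at y ∈ ∅
  x = 3: [0↦9, 1↦5, 2↦10, 3↦2, 4↦3, 5↦2, 6↦10, 7↦5, 8↦9, 9↦0, 10↦0]  zeros at y ∈ {9, 10}
  x = 4: [0↦1, 1↦10, 2↦6, 3↦0, 4↦3, 5↦4, 6↦3, 7↦0, 8↦6, 9↦10, 10↦1]  zeros at y ∈ {3, 7}
  x = 5: [0↦2, 1↦2, 2↦0, 3↦7, 4↦1, 5↦4, 6↦5, 7↦4, 8↦1, 9↦7, 10↦0]  zeros at y ∈ {2, 10}
  x = 6: [0↦1, 1↦3, 2↦3, 3↦1, 4↦8, 5↦2, 6↦5, 7↦6, 8↦5, 9↦2, 10↦8]  zeros at y ∈ ∅
  x = 7: [0↦9, 1↦2, 2↦4, 3↦4, 4↦2, 5↦9, 6↦3, 7↦6, 8↦7, 9↦6, 10↦3]  zeros at y ∈ ∅
  x = 8: [0↦4, 1↦10, 2↦3, 3↦5, 4↦5, 5↦3, 6↦10, 7↦4, 8↦7, 9↦8, 10↦7]  zeros at y ∈ ∅
  x = 9: [0↦8, 1↦5, 2↦0, 3↦4, 4↦6, 5↦6, 6↦4, 7↦0, 8↦5, 9↦8, 10↦9]  zeros at y ∈ {2, 7}
  x = 10: [0↦10, 1↦9, 2↦6, 3↦1, 4↦5, 5↦7, 6↦7, 7↦5, 8↦1, 9↦6, 10↦9]  zeros at y ∈ ∅
Collecting zeros: affine points = {(0, 1), (1, 1), (1, 3), (3, 9), (3, 10), (4, 3), (4, 7), (5, 2), (5, 10), (9, 2), (9, 7)}.
Total count |C(F_11)_aff| = 11.


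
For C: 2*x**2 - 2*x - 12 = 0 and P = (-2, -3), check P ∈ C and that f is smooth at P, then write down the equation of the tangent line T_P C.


Tangent line at P: -10*x - 20 = 0.

Step 1: f(-2, -3) = 0, so P lies on C.
Step 2: partial derivatives
  f_x(x, y) = 4*x - 2, f_y(x, y) = 0.
  f_x(P) = -10, f_y(P) = 0 (gradient nonzero, so P is smooth).
Step 3: tangent line at P: -10·(x − -2) + 0·(y − -3) = 0.
Expanding: -10*x - 20 = 0.


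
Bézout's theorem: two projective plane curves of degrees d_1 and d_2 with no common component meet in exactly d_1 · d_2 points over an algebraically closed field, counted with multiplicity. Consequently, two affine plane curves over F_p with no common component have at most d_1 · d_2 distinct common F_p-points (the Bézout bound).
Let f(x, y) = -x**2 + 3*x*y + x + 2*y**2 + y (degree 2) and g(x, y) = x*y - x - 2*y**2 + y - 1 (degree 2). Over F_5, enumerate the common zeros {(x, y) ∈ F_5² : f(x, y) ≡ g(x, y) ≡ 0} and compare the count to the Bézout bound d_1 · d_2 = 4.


Common zeros: {(2, 2)}; count = 1; Bézout bound = 4.

deg(f) = 2, deg(g) = 2, so Bézout bound = 4.
Scan x ∈ F_5. For each x, list the y ∈ F_5 with f(x, y) ≡ 0 and those with g(x, y) ≡ 0 (mod 5); the common zeros in that column are the intersection.
  x = 0: f ≡ 0 at y ∈ {0, 2}; g ≡ 0 at y ∈ ∅; common: ∅.
  x = 1: f ≡ 0 at y ∈ {0, 3}; g ≡ 0 at y ∈ ∅; common: ∅.
  x = 2: f ≡ 0 at y ∈ {2}; g ≡ 0 at y ∈ {2}; common: {2}.
  x = 3: f ≡ 0 at y ∈ ∅; g ≡ 0 at y ∈ {3, 4}; common: ∅.
  x = 4: f ≡ 0 at y ∈ {3}; g ≡ 0 at y ∈ {0}; common: ∅.
Collecting: common zeros = {(2, 2)}, so the count is 1.
Comparison with the Bézout bound: 1 ≤ 4 = deg(f)·deg(g), as expected for curves with no common component (the affine F_5-count falls short of the bound because intersections may lie at infinity, over extension fields, or carry multiplicity).


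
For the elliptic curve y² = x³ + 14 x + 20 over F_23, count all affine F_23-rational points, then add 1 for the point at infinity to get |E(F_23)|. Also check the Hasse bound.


Affine points = {(1, 9), (1, 14), (4, 5), (4, 18), (5, 10), (5, 13), (7, 1), (7, 22), (8, 0), (9, 1), (9, 22), (14, 4), (14, 19), (16, 4), (16, 19), (18, 3), (18, 20)}; affine count = 17; |E(F_23)| = 18.

Discriminant check: Δ ∝ 4a³ + 27b² = 4·14³ + 27·20² = 4·2744 + 27·400 ≡ 18 (mod 23). Nonzero ⇒ E is nonsingular.
For each x ∈ F_23, compute rhs = x³ + 14·x + 20 mod 23, then count y ∈ F_23 with y² ≡ rhs.
  x = 0: rhs = 20, matching y values: none (0 points).
  x = 1: rhs = 12, matching y values: 9, 14 (2 points).
  x = 2: rhs = 10, matching y values: none (0 points).
  x = 3: rhs = 20, matching y values: none (0 points).
  x = 4: rhs = 2, matching y values: 5, 18 (2 points).
  x = 5: rhs = 8, matching y values: 10, 13 (2 points).
  x = 6: rhs = 21, matching y values: none (0 points).
  x = 7: rhs = 1, matching y values: 1, 22 (2 points).
  x = 8: rhs = 0, matching y values: 0 (1 points).
  x = 9: rhs = 1, matching y values: 1, 22 (2 points).
  x = 10: rhs = 10, matching y values: none (0 points).
  x = 11: rhs = 10, matching y values: none (0 points).
  x = 12: rhs = 7, matching y values: none (0 points).
  x = 13: rhs = 7, matching y values: none (0 points).
  x = 14: rhs = 16, matching y values: 4, 19 (2 points).
  x = 15: rhs = 17, matching y values: none (0 points).
  x = 16: rhs = 16, matching y values: 4, 19 (2 points).
  x = 17: rhs = 19, matching y values: none (0 points).
  x = 18: rhs = 9, matching y values: 3, 20 (2 points).
  x = 19: rhs = 15, matching y values: none (0 points).
  x = 20: rhs = 20, matching y values: none (0 points).
  x = 21: rhs = 7, matching y values: none (0 points).
  x = 22: rhs = 5, matching y values: none (0 points).
Total affine count: 17.
Full point count |E(F_23)| = 17 + 1 = 18.
Hasse bound: |18 − (23+1)| = |-6| = 6 ≤ 2√23 ≈ 9.5917 ✓.


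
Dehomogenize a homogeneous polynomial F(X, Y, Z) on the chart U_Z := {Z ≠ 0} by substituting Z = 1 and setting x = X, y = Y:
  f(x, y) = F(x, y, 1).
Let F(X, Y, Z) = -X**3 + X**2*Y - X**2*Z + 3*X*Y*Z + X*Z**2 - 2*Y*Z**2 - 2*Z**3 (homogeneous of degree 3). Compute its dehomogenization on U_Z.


f(x, y) = -x**3 + x**2*y - x**2 + 3*x*y + x - 2*y - 2

On U_Z we set Z = 1. Each monomial c·X^i·Y^j·Z^k in F becomes c·x^i·y^j·1^k = c·x^i·y^j.
Substituting Z = 1: F(X, Y, 1) = -x**3 + x**2*y - x**2 + 3*x*y + x - 2*y - 2.
Note: deg(f) ≤ deg(F) = 3; strict inequality happens when F is divisible by Z (lost terms).


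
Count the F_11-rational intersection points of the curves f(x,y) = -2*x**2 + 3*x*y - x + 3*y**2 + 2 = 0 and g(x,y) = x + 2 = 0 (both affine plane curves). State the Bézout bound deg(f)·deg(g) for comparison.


Common zeros: ∅; count = 0; Bézout bound = 2.

deg(f) = 2, deg(g) = 1, so Bézout bound = 2.
Scan x ∈ F_11. For each x, list the y ∈ F_11 with f(x, y) ≡ 0 and those with g(x, y) ≡ 0 (mod 11); the common zeros in that column are the intersection.
  x = 0: f ≡ 0 at y ∈ {5, 6}; g ≡ 0 at y ∈ ∅; common: ∅.
  x = 1: f ≡ 0 at y ∈ ∅; g ≡ 0 at y ∈ ∅; common: ∅.
  x = 2: f ≡ 0 at y ∈ {10}; g ≡ 0 at y ∈ ∅; common: ∅.
  x = 3: f ≡ 0 at y ∈ {2, 6}; g ≡ 0 at y ∈ ∅; common: ∅.
  x = 4: f ≡ 0 at y ∈ ∅; g ≡ 0 at y ∈ ∅; common: ∅.
  x = 5: f ≡ 0 at y ∈ {2, 4}; g ≡ 0 at y ∈ ∅; common: ∅.
  x = 6: f ≡ 0 at y ∈ {1, 4}; g ≡ 0 at y ∈ ∅; common: ∅.
  x = 7: f ≡ 0 at y ∈ {5, 10}; g ≡ 0 at y ∈ ∅; common: ∅.
  x = 8: f ≡ 0 at y ∈ ∅; g ≡ 0 at y ∈ ∅; common: ∅.
  x = 9: f ≡ 0 at y ∈ ∅; g ≡ 0 at y ∈ {0, 1, 2, 3, 4, 5, 6, 7, 8, 9, 10}; common: ∅.
  x = 10: f ≡ 0 at y ∈ ∅; g ≡ 0 at y ∈ ∅; common: ∅.
Collecting: common zeros = ∅, so the count is 0.
Comparison with the Bézout bound: 0 ≤ 2 = deg(f)·deg(g), as expected for curves with no common component (the affine F_11-count falls short of the bound because intersections may lie at infinity, over extension fields, or carry multiplicity).


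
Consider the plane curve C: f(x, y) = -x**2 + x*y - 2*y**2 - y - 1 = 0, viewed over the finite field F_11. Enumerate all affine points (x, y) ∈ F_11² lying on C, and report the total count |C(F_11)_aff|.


Affine F_11-points: {(0, 2), (0, 3), (2, 2), (2, 4), (3, 3), (3, 9), (4, 8), (4, 10), (6, 9), (6, 10)}; count = 10.

For each of the 121 pairs (x, y) ∈ F_11², evaluate f(x, y) mod 11. Record the zeros.
  x = 0: [0↦10, 1↦7, 2↦0, 3↦0, 4↦7, 5↦10, 6↦9, 7↦4, 8↦6, 9↦4, 10↦9]  zeros at y ∈ {2, 3}
  x = 1: [0↦9, 1↦7, 2↦1, 3↦2, 4↦10, 5↦3, 6↦3, 7↦10, 8↦2, 9↦1, 10↦7]  zeros at y ∈ ∅
  x = 2: [0↦6, 1↦5, 2↦0, 3↦2, 4↦0, 5↦5, 6↦6, 7↦3, 8↦7, 9↦7, 10↦3]  zeros at y ∈ {2, 4}
  x = 3: [0↦1, 1↦1, 2↦8, 3↦0, 4↦10, 5↦5, 6↦7, 7↦5, 8↦10, 9↦0, 10↦8]  zeros at y ∈ {3, 9}
  x = 4: [0↦5, 1↦6, 2↦3, 3↦7, 4↦7, 5↦3, 6↦6, 7↦5, 8↦0, 9↦2, 10↦0]  zeros at y ∈ {8, 10}
  x = 5: [0↦7, 1↦9, 2↦7, 3↦1, 4↦2, 5↦10, 6↦3, 7↦3, 8↦10, 9↦2, 10↦1]  zeros at y ∈ ∅
  x = 6: [0↦7, 1↦10, 2↦9, 3↦4, 4↦6, 5↦4, 6↦9, 7↦10, 8↦7, 9↦0, 10↦0]  zeros at y ∈ {9, 10}
  x = 7: [0↦5, 1↦9, 2↦9, 3↦5, 4↦8, 5↦7, 6↦2, 7↦4, 8↦2, 9↦7, 10↦8]  zeros at y ∈ ∅
  x = 8: [0↦1, 1↦6, 2↦7, 3↦4, 4↦8, 5↦8, 6↦4, 7↦7, 8↦6, 9↦1, 10↦3]  zeros at y ∈ ∅
  x = 9: [0↦6, 1↦1, 2↦3, 3↦1, 4↦6, 5↦7, 6↦4, 7↦8, 8↦8, 9↦4, 10↦7]  zeros at y ∈ ∅
  x = 10: [0↦9, 1↦5, 2↦8, 3↦7, 4↦2, 5↦4, 6↦2, 7↦7, 8↦8, 9↦5, 10↦9]  zeros at y ∈ ∅
Collecting zeros: affine points = {(0, 2), (0, 3), (2, 2), (2, 4), (3, 3), (3, 9), (4, 8), (4, 10), (6, 9), (6, 10)}.
Total count |C(F_11)_aff| = 10.


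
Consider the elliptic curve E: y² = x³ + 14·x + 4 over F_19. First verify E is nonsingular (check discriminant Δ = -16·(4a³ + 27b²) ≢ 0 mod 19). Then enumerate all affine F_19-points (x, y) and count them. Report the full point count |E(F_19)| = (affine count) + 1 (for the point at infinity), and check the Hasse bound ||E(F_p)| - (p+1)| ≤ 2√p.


Affine points = {(0, 2), (0, 17), (1, 0), (3, 4), (3, 15), (5, 3), (5, 16), (6, 0), (8, 1), (8, 18), (9, 2), (9, 17), (10, 2), (10, 17), (11, 8), (11, 11), (12, 0), (15, 6), (15, 13), (16, 7), (16, 12), (17, 5), (17, 14)}; affine count = 23; |E(F_19)| = 24.

Discriminant check: Δ ∝ 4a³ + 27b² = 4·14³ + 27·4² = 4·2744 + 27·16 ≡ 8 (mod 19). Nonzero ⇒ E is nonsingular.
For each x ∈ F_19, compute rhs = x³ + 14·x + 4 mod 19, then count y ∈ F_19 with y² ≡ rhs.
  x = 0: rhs = 4, matching y values: 2, 17 (2 points).
  x = 1: rhs = 0, matching y values: 0 (1 points).
  x = 2: rhs = 2, matching y values: none (0 points).
  x = 3: rhs = 16, matching y values: 4, 15 (2 points).
  x = 4: rhs = 10, matching y values: none (0 points).
  x = 5: rhs = 9, matching y values: 3, 16 (2 points).
  x = 6: rhs = 0, matching y values: 0 (1 points).
  x = 7: rhs = 8, matching y values: none (0 points).
  x = 8: rhs = 1, matching y values: 1, 18 (2 points).
  x = 9: rhs = 4, matching y values: 2, 17 (2 points).
  x = 10: rhs = 4, matching y values: 2, 17 (2 points).
  x = 11: rhs = 7, matching y values: 8, 11 (2 points).
  x = 12: rhs = 0, matching y values: 0 (1 points).
  x = 13: rhs = 8, matching y values: none (0 points).
  x = 14: rhs = 18, matching y values: none (0 points).
  x = 15: rhs = 17, matching y values: 6, 13 (2 points).
  x = 16: rhs = 11, matching y values: 7, 12 (2 points).
  x = 17: rhs = 6, matching y values: 5, 14 (2 points).
  x = 18: rhs = 8, matching y values: none (0 points).
Total affine count: 23.
Full point count |E(F_19)| = 23 + 1 = 24.
Hasse bound: |24 − (19+1)| = |4| = 4 ≤ 2√19 ≈ 8.7178 ✓.


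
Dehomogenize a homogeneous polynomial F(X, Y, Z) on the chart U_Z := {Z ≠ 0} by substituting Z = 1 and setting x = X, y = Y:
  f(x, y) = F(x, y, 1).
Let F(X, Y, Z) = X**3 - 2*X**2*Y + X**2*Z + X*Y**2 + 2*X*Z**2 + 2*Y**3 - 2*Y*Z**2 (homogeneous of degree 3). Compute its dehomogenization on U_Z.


f(x, y) = x**3 - 2*x**2*y + x**2 + x*y**2 + 2*x + 2*y**3 - 2*y

On U_Z we set Z = 1. Each monomial c·X^i·Y^j·Z^k in F becomes c·x^i·y^j·1^k = c·x^i·y^j.
Substituting Z = 1: F(X, Y, 1) = x**3 - 2*x**2*y + x**2 + x*y**2 + 2*x + 2*y**3 - 2*y.
Note: deg(f) ≤ deg(F) = 3; strict inequality happens when F is divisible by Z (lost terms).


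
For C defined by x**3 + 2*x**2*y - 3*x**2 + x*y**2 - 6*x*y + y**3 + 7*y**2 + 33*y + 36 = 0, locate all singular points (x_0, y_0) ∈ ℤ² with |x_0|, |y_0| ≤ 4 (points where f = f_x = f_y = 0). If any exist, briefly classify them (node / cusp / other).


Singular points: {(3, -3)}; classification: cusp.

Compute partial derivatives:
  f_x = 3*x**2 + 4*x*y - 6*x + y**2 - 6*y.
  f_y = 2*x**2 + 2*x*y - 6*x + 3*y**2 + 14*y + 33.
Scan x_0 ∈ {−4, ..., 4}. For each x_0, f_y(x_0, y) is a polynomial in y; find its integer roots y ∈ {−4, ..., 4}, then test f_x and f at those candidates.
  x = -4: f_y(-4, y) = 3*y**2 + 6*y + 89; no integer root y with |y| ≤ 4.
  x = -3: f_y(-3, y) = 3*y**2 + 8*y + 69; no integer root y with |y| ≤ 4.
  x = -2: f_y(-2, y) = 3*y**2 + 10*y + 53; no integer root y with |y| ≤ 4.
  x = -1: f_y(-1, y) = 3*y**2 + 12*y + 41; no integer root y with |y| ≤ 4.
  x = 0: f_y(0, y) = 3*y**2 + 14*y + 33; no integer root y with |y| ≤ 4.
  x = 1: f_y(1, y) = 3*y**2 + 16*y + 29; no integer root y with |y| ≤ 4.
  x = 2: f_y(2, y) = 3*y**2 + 18*y + 29; no integer root y with |y| ≤ 4.
  x = 3: f_y(3, y) = 3*y**2 + 20*y + 33; vanishes at y ∈ {-3}. (3, -3): f_x = 0, f = 0 — SINGULAR.
  x = 4: f_y(4, y) = 3*y**2 + 22*y + 41; no integer root y with |y| ≤ 4.
Only singular point on the grid: (3, -3).
Classify: substitute x = 3 + u, y = -3 + v and expand: f = u**3 + 2*u**2*v + u*v**2 + v**3 + v**2.
No constant or linear terms (consistent with a singular point). Quadratic part: v**2. Cubic part: u**3 + 2*u**2*v + u*v**2 + v**3.
The quadratic part v**2 is a perfect square, so there is a single (double) tangent line v = 0, i.e. y = -3. Restricting the cubic part to that line (v = 0) leaves u**3 ≠ 0, so f is not divisible by v and the branch is v² ≈ -u**3 to lowest order — this is a cusp.
Classification: cusp.


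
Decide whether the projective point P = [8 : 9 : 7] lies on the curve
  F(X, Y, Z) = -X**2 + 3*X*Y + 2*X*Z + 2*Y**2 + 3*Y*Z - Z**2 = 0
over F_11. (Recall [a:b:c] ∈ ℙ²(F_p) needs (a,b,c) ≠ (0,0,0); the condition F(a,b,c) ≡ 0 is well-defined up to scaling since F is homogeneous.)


F(8,9,7) ≡ 5 (mod 11); P is NOT on the curve.

Evaluate F(8, 9, 7) term-by-term (mod 11).
  -X**2 ↦ -1·64·1·1 = -64
  3*X*Y ↦ 3·8·9·1 = 216
  2*X*Z ↦ 2·8·1·7 = 112
  2*Y**2 ↦ 2·1·81·1 = 162
  3*Y*Z ↦ 3·1·9·7 = 189
  -Z**2 ↦ -1·1·1·49 = -49
Sum: F(8, 9, 7) = (-64) + (216) + (112) + (162) + (189) + (-49) = 566.
Reducing mod 11: 566 ≡ 5 (mod 11).
Since F(a, b, c) ≡ 5 ≠ 0 (mod 11), P does NOT lie on the curve.


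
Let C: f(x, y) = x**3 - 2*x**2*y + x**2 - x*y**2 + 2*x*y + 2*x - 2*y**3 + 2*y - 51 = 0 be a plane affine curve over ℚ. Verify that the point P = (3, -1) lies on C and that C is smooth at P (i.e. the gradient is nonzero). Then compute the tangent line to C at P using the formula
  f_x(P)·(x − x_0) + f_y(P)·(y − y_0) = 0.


Tangent line at P: 44*x - 10*y - 142 = 0.

Step 1: f(3, -1) = 0, so P lies on C.
Step 2: partial derivatives
  f_x(x, y) = 3*x**2 - 4*x*y + 2*x - y**2 + 2*y + 2, f_y(x, y) = -2*x**2 - 2*x*y + 2*x - 6*y**2 + 2.
  f_x(P) = 44, f_y(P) = -10 (gradient nonzero, so P is smooth).
Step 3: tangent line at P: 44·(x − 3) + -10·(y − -1) = 0.
Expanding: 44*x - 10*y - 142 = 0.


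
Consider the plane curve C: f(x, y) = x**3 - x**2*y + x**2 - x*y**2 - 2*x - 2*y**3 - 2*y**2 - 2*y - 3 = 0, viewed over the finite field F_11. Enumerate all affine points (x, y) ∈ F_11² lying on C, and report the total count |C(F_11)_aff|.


Affine F_11-points: {(1, 1), (1, 6), (1, 8), (5, 8), (6, 9), (9, 1)}; count = 6.

For each of the 121 pairs (x, y) ∈ F_11², evaluate f(x, y) mod 11. Record the zeros.
  x = 0: [0↦8, 1↦2, 2↦2, 3↦7, 4↦5, 5↦6, 6↦9, 7↦2, 8↦6, 9↦9, 10↦10]  zeros at y ∈ ∅
  x = 1: [0↦8, 1↦0, 2↦7, 3↦6, 4↦7, 5↦9, 6↦0, 7↦1, 8↦0, 9↦7, 10↦10]  zeros at y ∈ {1, 6, 8}
  x = 2: [0↦5, 1↦4, 2↦5, 3↦7, 4↦9, 5↦10, 6↦9, 7↦5, 8↦8, 9↦6, 10↦9]  zeros at y ∈ ∅
  x = 3: [0↦5, 1↦9, 2↦2, 3↦5, 4↦6, 5↦4, 6↦9, 7↦9, 8↦3, 9↦1, 10↦2]  zeros at y ∈ ∅
  x = 4: [0↦3, 1↦10, 2↦4, 3↦6, 4↦4, 5↦8, 6↦6, 7↦8, 8↦2, 9↦9, 10↦6]  zeros at y ∈ ∅
  x = 5: [0↦5, 1↦2, 2↦6, 3↦5, 4↦9, 5↦6, 6↦6, 7↦8, 8↦0, 9↦3, 10↦5]  zeros at y ∈ {8}
  x = 6: [0↦6, 1↦2, 2↦3, 3↦8, 4↦5, 5↦4, 6↦4, 7↦4, 8↦3, 9↦0, 10↦5]  zeros at y ∈ {9}
  x = 7: [0↦1, 1↦5, 2↦1, 3↦10, 4↦9, 5↦8, 6↦6, 7↦2, 8↦6, 9↦6, 10↦1]  zeros at y ∈ ∅
  x = 8: [0↦7, 1↦6, 2↦6, 3↦6, 4↦5, 5↦2, 6↦7, 7↦8, 8↦4, 9↦5, 10↦10]  zeros at y ∈ ∅
  x = 9: [0↦8, 1↦0, 2↦2, 3↦2, 4↦10, 5↦3, 6↦2, 7↦6, 8↦3, 9↦3, 10↦5]  zeros at y ∈ {1}
  x = 10: [0↦10, 1↦4, 2↦6, 3↦4, 4↦8, 5↦6, 6↦8, 7↦2, 8↦9, 9↦6, 10↦3]  zeros at y ∈ ∅
Collecting zeros: affine points = {(1, 1), (1, 6), (1, 8), (5, 8), (6, 9), (9, 1)}.
Total count |C(F_11)_aff| = 6.
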